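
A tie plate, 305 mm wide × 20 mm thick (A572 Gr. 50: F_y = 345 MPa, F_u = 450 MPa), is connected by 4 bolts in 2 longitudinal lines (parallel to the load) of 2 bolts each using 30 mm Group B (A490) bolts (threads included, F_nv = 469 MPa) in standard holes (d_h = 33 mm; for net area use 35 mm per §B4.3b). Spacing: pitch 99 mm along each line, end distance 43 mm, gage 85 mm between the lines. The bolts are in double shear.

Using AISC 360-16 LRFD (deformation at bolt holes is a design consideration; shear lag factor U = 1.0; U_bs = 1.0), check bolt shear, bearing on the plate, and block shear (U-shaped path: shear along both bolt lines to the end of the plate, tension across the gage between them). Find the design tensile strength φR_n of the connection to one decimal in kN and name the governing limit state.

Bolt shear: A_b = π(30)²/4 = 706.86 mm². φR_n = 0.75 × 469 × 706.86 × 4 × 2 = 1989.1 kN.
Bearing (20 mm plate, F_u = 450 MPa): end bolts L_c = 43 − 33/2 = 26.5, R_n = min(1.2×26.5×20×450, 2.4×30×20×450) = 286.2 kN/bolt; interior L_c = 99 − 33 = 66, R_n = 648 kN/bolt. φR_n = 0.75 × (2×286.2 + 2×648) = 1401.3 kN.
Block shear: shear path 2×[43+1×99] = 2×142 mm, A_gv = 5680, A_nv = 2×(142 − 1.5×35)×20 = 3580 mm²; tension across gage: (85 − 1×35)×20 = 1000 mm². R_n = min(0.6×450×3580, 0.6×345×5680) + 1.0×450×1000 = min(966.6, 1175.8) + 450 = 1416.6 kN. φR_n = 0.75 × 1416.6 = 1062.5 kN.
Governing: min(1989.1, 1401.3, 1062.5) = 1062.5 kN → block shear.

1062.5 kN (block shear governs)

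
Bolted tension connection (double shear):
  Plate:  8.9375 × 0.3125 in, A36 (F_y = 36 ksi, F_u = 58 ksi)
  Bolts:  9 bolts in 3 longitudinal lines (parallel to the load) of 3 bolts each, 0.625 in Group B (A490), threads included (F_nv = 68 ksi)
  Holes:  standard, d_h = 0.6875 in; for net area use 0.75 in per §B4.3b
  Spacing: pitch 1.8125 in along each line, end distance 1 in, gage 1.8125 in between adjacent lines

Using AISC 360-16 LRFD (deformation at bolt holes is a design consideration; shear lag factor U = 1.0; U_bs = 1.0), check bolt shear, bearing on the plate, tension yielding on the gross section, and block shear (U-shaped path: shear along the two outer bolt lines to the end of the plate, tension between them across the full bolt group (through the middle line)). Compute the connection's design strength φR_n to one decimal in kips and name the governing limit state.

Bolt shear: A_b = π(0.625)²/4 = 0.3068 in². φR_n = 0.75 × 68 × 0.3068 × 9 × 2 = 281.6 kips.
Bearing (0.3125 in plate, F_u = 58 ksi): end bolts L_c = 1 − 0.6875/2 = 0.65625, R_n = min(1.2×0.65625×0.3125×58, 2.4×0.625×0.3125×58) = 14.273 kips/bolt; interior L_c = 1.8125 − 0.6875 = 1.125, R_n = 24.469 kips/bolt. φR_n = 0.75 × (3×14.273 + 6×24.469) = 142.2 kips.
Tension yield (gross): A_g = 8.9375×0.3125 = 2.793 in². φR_n = 0.90 × 36 × 2.793 = 90.5 kips.
Block shear: shear path 2×[1+2×1.8125] = 2×4.625 in, A_gv = 2.8906, A_nv = 2×(4.625 − 2.5×0.75)×0.3125 = 1.7188 in²; tension across gage: (3.625 − 2×0.75)×0.3125 = 0.66406 in². R_n = min(0.6×58×1.7188, 0.6×36×2.8906) + 1.0×58×0.66406 = min(59.814, 62.437) + 38.515 = 98.329 kips. φR_n = 0.75 × 98.329 = 73.7 kips.
Governing: min(281.6, 142.2, 90.5, 73.7) = 73.7 kips → block shear.

73.7 kips (block shear governs)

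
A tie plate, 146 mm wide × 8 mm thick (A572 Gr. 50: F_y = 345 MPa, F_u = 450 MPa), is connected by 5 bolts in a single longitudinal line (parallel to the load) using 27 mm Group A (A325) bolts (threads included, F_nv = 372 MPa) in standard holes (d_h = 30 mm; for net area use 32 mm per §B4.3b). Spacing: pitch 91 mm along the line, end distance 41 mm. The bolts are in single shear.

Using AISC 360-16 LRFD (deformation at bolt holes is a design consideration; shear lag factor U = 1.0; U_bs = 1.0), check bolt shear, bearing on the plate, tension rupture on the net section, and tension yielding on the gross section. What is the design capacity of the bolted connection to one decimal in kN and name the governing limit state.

307.8 kN (net-section rupture governs)

Bolt shear: A_b = π(27)²/4 = 572.56 mm². φR_n = 0.75 × 372 × 572.56 × 5 × 1 = 798.7 kN.
Bearing (8 mm plate, F_u = 450 MPa): end bolts L_c = 41 − 30/2 = 26, R_n = min(1.2×26×8×450, 2.4×27×8×450) = 112.32 kN/bolt; interior L_c = 91 − 30 = 61, R_n = 233.28 kN/bolt. φR_n = 0.75 × (1×112.32 + 4×233.28) = 784.1 kN.
Tension rupture (net): A_n = (146 − 1×32)×8 = 912 mm² (U = 1.0, A_e = A_n). φR_n = 0.75 × 450 × 912 = 307.8 kN.
Tension yield (gross): A_g = 146×8 = 1168 mm². φR_n = 0.90 × 345 × 1168 = 362.7 kN.
Governing: min(798.7, 784.1, 307.8, 362.7) = 307.8 kN → net-section rupture.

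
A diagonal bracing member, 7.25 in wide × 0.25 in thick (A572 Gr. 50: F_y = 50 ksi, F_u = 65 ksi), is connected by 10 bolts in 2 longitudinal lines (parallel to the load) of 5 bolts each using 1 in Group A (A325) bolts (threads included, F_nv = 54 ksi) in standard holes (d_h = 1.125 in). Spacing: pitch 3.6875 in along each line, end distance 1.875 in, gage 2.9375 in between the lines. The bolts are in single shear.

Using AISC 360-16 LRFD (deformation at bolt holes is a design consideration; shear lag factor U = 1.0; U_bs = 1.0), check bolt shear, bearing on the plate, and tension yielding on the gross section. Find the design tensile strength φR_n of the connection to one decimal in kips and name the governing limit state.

81.6 kips (gross-section yield governs)

Bolt shear: A_b = π(1)²/4 = 0.7854 in². φR_n = 0.75 × 54 × 0.7854 × 10 × 1 = 318.1 kips.
Bearing (0.25 in plate, F_u = 65 ksi): end bolts L_c = 1.875 − 1.125/2 = 1.3125, R_n = min(1.2×1.3125×0.25×65, 2.4×1×0.25×65) = 25.594 kips/bolt; interior L_c = 3.6875 − 1.125 = 2.5625, R_n = 39 kips/bolt. φR_n = 0.75 × (2×25.594 + 8×39) = 272.4 kips.
Tension yield (gross): A_g = 7.25×0.25 = 1.8125 in². φR_n = 0.90 × 50 × 1.8125 = 81.6 kips.
Governing: min(318.1, 272.4, 81.6) = 81.6 kips → gross-section yield.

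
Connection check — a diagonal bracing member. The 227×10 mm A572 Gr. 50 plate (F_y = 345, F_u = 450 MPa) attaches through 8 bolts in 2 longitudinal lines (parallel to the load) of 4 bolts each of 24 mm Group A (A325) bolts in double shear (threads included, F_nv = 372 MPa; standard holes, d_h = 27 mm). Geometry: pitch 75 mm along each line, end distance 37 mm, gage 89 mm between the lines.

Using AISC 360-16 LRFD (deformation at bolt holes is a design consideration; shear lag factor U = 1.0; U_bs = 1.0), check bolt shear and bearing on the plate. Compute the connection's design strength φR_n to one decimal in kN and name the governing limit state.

Bolt shear: A_b = π(24)²/4 = 452.39 mm². φR_n = 0.75 × 372 × 452.39 × 8 × 2 = 2019.5 kN.
Bearing (10 mm plate, F_u = 450 MPa): end bolts L_c = 37 − 27/2 = 23.5, R_n = min(1.2×23.5×10×450, 2.4×24×10×450) = 126.9 kN/bolt; interior L_c = 75 − 27 = 48, R_n = 259.2 kN/bolt. φR_n = 0.75 × (2×126.9 + 6×259.2) = 1356.8 kN.
Governing: min(2019.5, 1356.8) = 1356.8 kN → bearing.

1356.8 kN (bearing governs)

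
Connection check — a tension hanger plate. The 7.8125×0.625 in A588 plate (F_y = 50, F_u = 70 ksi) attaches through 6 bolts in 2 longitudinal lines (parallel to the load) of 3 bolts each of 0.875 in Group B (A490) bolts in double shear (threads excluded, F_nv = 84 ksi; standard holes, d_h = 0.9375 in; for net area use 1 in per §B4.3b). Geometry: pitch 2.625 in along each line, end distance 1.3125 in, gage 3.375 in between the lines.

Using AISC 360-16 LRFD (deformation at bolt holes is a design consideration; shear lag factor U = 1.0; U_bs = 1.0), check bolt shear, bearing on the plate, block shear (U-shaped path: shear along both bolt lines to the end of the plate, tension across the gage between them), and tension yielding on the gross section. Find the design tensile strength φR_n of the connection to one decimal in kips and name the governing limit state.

Bolt shear: A_b = π(0.875)²/4 = 0.60132 in². φR_n = 0.75 × 84 × 0.60132 × 6 × 2 = 454.6 kips.
Bearing (0.625 in plate, F_u = 70 ksi): end bolts L_c = 1.3125 − 0.9375/2 = 0.84375, R_n = min(1.2×0.84375×0.625×70, 2.4×0.875×0.625×70) = 44.297 kips/bolt; interior L_c = 2.625 − 0.9375 = 1.6875, R_n = 88.594 kips/bolt. φR_n = 0.75 × (2×44.297 + 4×88.594) = 332.2 kips.
Block shear: shear path 2×[1.3125+2×2.625] = 2×6.5625 in, A_gv = 8.2031, A_nv = 2×(6.5625 − 2.5×1)×0.625 = 5.0781 in²; tension across gage: (3.375 − 1×1)×0.625 = 1.4844 in². R_n = min(0.6×70×5.0781, 0.6×50×8.2031) + 1.0×70×1.4844 = min(213.28, 246.09) + 103.91 = 317.19 kips. φR_n = 0.75 × 317.19 = 237.9 kips.
Tension yield (gross): A_g = 7.8125×0.625 = 4.8828 in². φR_n = 0.90 × 50 × 4.8828 = 219.7 kips.
Governing: min(454.6, 332.2, 237.9, 219.7) = 219.7 kips → gross-section yield.

219.7 kips (gross-section yield governs)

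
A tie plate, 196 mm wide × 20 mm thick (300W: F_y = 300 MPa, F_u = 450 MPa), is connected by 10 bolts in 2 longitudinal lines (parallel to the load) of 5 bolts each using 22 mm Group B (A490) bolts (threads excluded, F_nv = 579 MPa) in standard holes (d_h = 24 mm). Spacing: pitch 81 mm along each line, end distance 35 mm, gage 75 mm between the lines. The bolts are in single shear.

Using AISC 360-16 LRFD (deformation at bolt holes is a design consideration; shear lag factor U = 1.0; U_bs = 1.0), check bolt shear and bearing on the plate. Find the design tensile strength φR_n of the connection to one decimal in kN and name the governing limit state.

1650.7 kN (bolt shear governs)

Bolt shear: A_b = π(22)²/4 = 380.13 mm². φR_n = 0.75 × 579 × 380.13 × 10 × 1 = 1650.7 kN.
Bearing (20 mm plate, F_u = 450 MPa): end bolts L_c = 35 − 24/2 = 23, R_n = min(1.2×23×20×450, 2.4×22×20×450) = 248.4 kN/bolt; interior L_c = 81 − 24 = 57, R_n = 475.2 kN/bolt. φR_n = 0.75 × (2×248.4 + 8×475.2) = 3223.8 kN.
Governing: min(1650.7, 3223.8) = 1650.7 kN → bolt shear.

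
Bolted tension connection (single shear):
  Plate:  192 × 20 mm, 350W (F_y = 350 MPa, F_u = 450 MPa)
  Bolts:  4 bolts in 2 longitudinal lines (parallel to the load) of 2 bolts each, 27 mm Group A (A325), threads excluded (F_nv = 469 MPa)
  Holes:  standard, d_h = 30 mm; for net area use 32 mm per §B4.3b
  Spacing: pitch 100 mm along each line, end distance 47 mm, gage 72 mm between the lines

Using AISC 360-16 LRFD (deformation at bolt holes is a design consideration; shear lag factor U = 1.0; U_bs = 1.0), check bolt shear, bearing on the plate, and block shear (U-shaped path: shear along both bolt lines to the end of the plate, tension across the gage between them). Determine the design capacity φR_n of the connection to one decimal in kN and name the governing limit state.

Bolt shear: A_b = π(27)²/4 = 572.56 mm². φR_n = 0.75 × 469 × 572.56 × 4 × 1 = 805.6 kN.
Bearing (20 mm plate, F_u = 450 MPa): end bolts L_c = 47 − 30/2 = 32, R_n = min(1.2×32×20×450, 2.4×27×20×450) = 345.6 kN/bolt; interior L_c = 100 − 30 = 70, R_n = 583.2 kN/bolt. φR_n = 0.75 × (2×345.6 + 2×583.2) = 1393.2 kN.
Block shear: shear path 2×[47+1×100] = 2×147 mm, A_gv = 5880, A_nv = 2×(147 − 1.5×32)×20 = 3960 mm²; tension across gage: (72 − 1×32)×20 = 800 mm². R_n = min(0.6×450×3960, 0.6×350×5880) + 1.0×450×800 = min(1069.2, 1234.8) + 360 = 1429.2 kN. φR_n = 0.75 × 1429.2 = 1071.9 kN.
Governing: min(805.6, 1393.2, 1071.9) = 805.6 kN → bolt shear.

805.6 kN (bolt shear governs)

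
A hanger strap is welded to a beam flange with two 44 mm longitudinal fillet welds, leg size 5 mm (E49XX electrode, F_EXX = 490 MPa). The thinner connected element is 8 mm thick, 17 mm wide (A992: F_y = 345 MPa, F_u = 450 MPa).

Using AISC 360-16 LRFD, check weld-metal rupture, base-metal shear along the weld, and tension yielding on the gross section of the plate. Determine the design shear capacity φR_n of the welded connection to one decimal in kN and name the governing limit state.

Weld metal: throat = 0.707×5 = 3.535 mm, L = 2×44 = 88 mm. φR_n = 0.75 × 0.6 × 490 × 3.535 × 88 = 68.6 kN.
Base metal shear (8 mm plate): yield φR_n = 1.0×0.6×345×8×88 = 145.7 kN; rupture φR_n = 0.75×0.6×450×8×88 = 142.6 kN; take 142.6 kN (rupture).
Tension yield (gross): A_g = 17×8 = 136 mm². φR_n = 0.90 × 345 × 136 = 42.2 kN.
Governing: min(68.6, 142.6, 42.2) = 42.2 kN → gross-section yield.

42.2 kN (gross-section yield governs)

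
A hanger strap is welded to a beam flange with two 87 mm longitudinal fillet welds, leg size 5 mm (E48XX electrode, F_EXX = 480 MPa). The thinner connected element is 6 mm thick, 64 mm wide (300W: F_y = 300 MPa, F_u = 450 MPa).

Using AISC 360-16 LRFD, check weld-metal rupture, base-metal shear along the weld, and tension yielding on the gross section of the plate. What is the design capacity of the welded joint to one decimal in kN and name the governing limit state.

103.7 kN (gross-section yield governs)

Weld metal: throat = 0.707×5 = 3.535 mm, L = 2×87 = 174 mm. φR_n = 0.75 × 0.6 × 480 × 3.535 × 174 = 132.9 kN.
Base metal shear (6 mm plate): yield φR_n = 1.0×0.6×300×6×174 = 187.9 kN; rupture φR_n = 0.75×0.6×450×6×174 = 211.4 kN; take 187.9 kN (yield).
Tension yield (gross): A_g = 64×6 = 384 mm². φR_n = 0.90 × 300 × 384 = 103.7 kN.
Governing: min(132.9, 187.9, 103.7) = 103.7 kN → gross-section yield.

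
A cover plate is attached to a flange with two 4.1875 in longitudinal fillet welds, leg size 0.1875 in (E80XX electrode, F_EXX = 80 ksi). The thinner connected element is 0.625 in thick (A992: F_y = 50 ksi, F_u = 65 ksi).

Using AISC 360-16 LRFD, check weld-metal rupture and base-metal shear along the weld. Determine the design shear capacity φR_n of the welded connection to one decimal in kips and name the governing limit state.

Weld metal: throat = 0.707×0.1875 = 0.13256 in, L = 2×4.1875 = 8.375 in. φR_n = 0.75 × 0.6 × 80 × 0.13256 × 8.375 = 40.0 kips.
Base metal shear (0.625 in plate): yield φR_n = 1.0×0.6×50×0.625×8.375 = 157.0 kips; rupture φR_n = 0.75×0.6×65×0.625×8.375 = 153.1 kips; take 153.1 kips (rupture).
Governing: min(40.0, 153.1) = 40.0 kips → weld metal.

40.0 kips (weld metal governs)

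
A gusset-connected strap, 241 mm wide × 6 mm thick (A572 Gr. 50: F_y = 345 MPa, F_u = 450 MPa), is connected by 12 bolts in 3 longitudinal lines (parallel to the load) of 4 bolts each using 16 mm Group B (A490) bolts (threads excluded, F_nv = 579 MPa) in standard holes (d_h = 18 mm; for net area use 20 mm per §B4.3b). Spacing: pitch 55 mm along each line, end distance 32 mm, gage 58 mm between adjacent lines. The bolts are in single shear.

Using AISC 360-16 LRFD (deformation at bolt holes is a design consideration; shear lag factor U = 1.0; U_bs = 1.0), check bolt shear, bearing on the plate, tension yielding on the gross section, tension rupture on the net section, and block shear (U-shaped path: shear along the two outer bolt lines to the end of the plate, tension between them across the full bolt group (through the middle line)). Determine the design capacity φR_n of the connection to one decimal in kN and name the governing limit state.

Bolt shear: A_b = π(16)²/4 = 201.06 mm². φR_n = 0.75 × 579 × 201.06 × 12 × 1 = 1047.7 kN.
Bearing (6 mm plate, F_u = 450 MPa): end bolts L_c = 32 − 18/2 = 23, R_n = min(1.2×23×6×450, 2.4×16×6×450) = 74.52 kN/bolt; interior L_c = 55 − 18 = 37, R_n = 103.68 kN/bolt. φR_n = 0.75 × (3×74.52 + 9×103.68) = 867.5 kN.
Tension yield (gross): A_g = 241×6 = 1446 mm². φR_n = 0.90 × 345 × 1446 = 449.0 kN.
Tension rupture (net): A_n = (241 − 3×20)×6 = 1086 mm² (U = 1.0, A_e = A_n). φR_n = 0.75 × 450 × 1086 = 366.5 kN.
Block shear: shear path 2×[32+3×55] = 2×197 mm, A_gv = 2364, A_nv = 2×(197 − 3.5×20)×6 = 1524 mm²; tension across gage: (116 − 2×20)×6 = 456 mm². R_n = min(0.6×450×1524, 0.6×345×2364) + 1.0×450×456 = min(411.48, 489.35) + 205.2 = 616.68 kN. φR_n = 0.75 × 616.68 = 462.5 kN.
Governing: min(1047.7, 867.5, 449.0, 366.5, 462.5) = 366.5 kN → net-section rupture.

366.5 kN (net-section rupture governs)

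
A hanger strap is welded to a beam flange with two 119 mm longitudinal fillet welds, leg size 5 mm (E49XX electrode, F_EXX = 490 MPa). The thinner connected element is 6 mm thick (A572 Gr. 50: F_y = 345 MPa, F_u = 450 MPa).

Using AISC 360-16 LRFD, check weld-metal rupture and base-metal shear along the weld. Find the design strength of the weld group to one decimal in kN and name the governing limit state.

Weld metal: throat = 0.707×5 = 3.535 mm, L = 2×119 = 238 mm. φR_n = 0.75 × 0.6 × 490 × 3.535 × 238 = 185.5 kN.
Base metal shear (6 mm plate): yield φR_n = 1.0×0.6×345×6×238 = 295.6 kN; rupture φR_n = 0.75×0.6×450×6×238 = 289.2 kN; take 289.2 kN (rupture).
Governing: min(185.5, 289.2) = 185.5 kN → weld metal.

185.5 kN (weld metal governs)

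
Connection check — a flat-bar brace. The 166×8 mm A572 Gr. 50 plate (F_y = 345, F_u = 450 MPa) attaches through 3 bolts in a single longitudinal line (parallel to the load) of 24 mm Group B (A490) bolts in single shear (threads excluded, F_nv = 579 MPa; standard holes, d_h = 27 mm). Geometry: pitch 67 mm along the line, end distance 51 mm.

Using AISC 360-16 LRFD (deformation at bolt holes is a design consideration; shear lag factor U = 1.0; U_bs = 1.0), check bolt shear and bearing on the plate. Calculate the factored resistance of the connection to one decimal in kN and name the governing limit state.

Bolt shear: A_b = π(24)²/4 = 452.39 mm². φR_n = 0.75 × 579 × 452.39 × 3 × 1 = 589.4 kN.
Bearing (8 mm plate, F_u = 450 MPa): end bolts L_c = 51 − 27/2 = 37.5, R_n = min(1.2×37.5×8×450, 2.4×24×8×450) = 162 kN/bolt; interior L_c = 67 − 27 = 40, R_n = 172.8 kN/bolt. φR_n = 0.75 × (1×162 + 2×172.8) = 380.7 kN.
Governing: min(589.4, 380.7) = 380.7 kN → bearing.

380.7 kN (bearing governs)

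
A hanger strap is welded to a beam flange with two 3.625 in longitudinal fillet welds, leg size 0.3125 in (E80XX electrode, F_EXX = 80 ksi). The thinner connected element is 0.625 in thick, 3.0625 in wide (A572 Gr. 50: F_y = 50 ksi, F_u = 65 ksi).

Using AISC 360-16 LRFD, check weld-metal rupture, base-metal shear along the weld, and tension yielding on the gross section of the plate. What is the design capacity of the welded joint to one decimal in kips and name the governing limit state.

Weld metal: throat = 0.707×0.3125 = 0.22094 in, L = 2×3.625 = 7.25 in. φR_n = 0.75 × 0.6 × 80 × 0.22094 × 7.25 = 57.7 kips.
Base metal shear (0.625 in plate): yield φR_n = 1.0×0.6×50×0.625×7.25 = 135.9 kips; rupture φR_n = 0.75×0.6×65×0.625×7.25 = 132.5 kips; take 132.5 kips (rupture).
Tension yield (gross): A_g = 3.0625×0.625 = 1.9141 in². φR_n = 0.90 × 50 × 1.9141 = 86.1 kips.
Governing: min(57.7, 132.5, 86.1) = 57.7 kips → weld metal.

57.7 kips (weld metal governs)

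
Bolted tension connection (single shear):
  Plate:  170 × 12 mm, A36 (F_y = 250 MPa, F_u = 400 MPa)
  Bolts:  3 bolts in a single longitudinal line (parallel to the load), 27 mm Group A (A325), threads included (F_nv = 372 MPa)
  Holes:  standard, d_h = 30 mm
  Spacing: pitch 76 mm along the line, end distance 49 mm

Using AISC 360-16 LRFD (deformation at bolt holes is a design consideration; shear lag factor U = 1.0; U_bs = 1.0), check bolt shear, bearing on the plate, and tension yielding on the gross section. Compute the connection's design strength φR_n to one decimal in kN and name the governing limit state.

Bolt shear: A_b = π(27)²/4 = 572.56 mm². φR_n = 0.75 × 372 × 572.56 × 3 × 1 = 479.2 kN.
Bearing (12 mm plate, F_u = 400 MPa): end bolts L_c = 49 − 30/2 = 34, R_n = min(1.2×34×12×400, 2.4×27×12×400) = 195.84 kN/bolt; interior L_c = 76 − 30 = 46, R_n = 264.96 kN/bolt. φR_n = 0.75 × (1×195.84 + 2×264.96) = 544.3 kN.
Tension yield (gross): A_g = 170×12 = 2040 mm². φR_n = 0.90 × 250 × 2040 = 459.0 kN.
Governing: min(479.2, 544.3, 459.0) = 459.0 kN → gross-section yield.

459.0 kN (gross-section yield governs)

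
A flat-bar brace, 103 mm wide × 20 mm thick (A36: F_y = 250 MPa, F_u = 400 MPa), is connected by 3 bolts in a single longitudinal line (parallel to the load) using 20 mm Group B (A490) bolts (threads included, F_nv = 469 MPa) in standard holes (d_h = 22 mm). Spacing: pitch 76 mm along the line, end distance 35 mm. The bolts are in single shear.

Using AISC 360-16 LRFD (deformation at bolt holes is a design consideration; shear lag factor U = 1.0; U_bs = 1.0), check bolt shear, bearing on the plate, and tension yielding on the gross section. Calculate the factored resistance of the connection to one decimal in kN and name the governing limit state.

Bolt shear: A_b = π(20)²/4 = 314.16 mm². φR_n = 0.75 × 469 × 314.16 × 3 × 1 = 331.5 kN.
Bearing (20 mm plate, F_u = 400 MPa): end bolts L_c = 35 − 22/2 = 24, R_n = min(1.2×24×20×400, 2.4×20×20×400) = 230.4 kN/bolt; interior L_c = 76 − 22 = 54, R_n = 384 kN/bolt. φR_n = 0.75 × (1×230.4 + 2×384) = 748.8 kN.
Tension yield (gross): A_g = 103×20 = 2060 mm². φR_n = 0.90 × 250 × 2060 = 463.5 kN.
Governing: min(331.5, 748.8, 463.5) = 331.5 kN → bolt shear.

331.5 kN (bolt shear governs)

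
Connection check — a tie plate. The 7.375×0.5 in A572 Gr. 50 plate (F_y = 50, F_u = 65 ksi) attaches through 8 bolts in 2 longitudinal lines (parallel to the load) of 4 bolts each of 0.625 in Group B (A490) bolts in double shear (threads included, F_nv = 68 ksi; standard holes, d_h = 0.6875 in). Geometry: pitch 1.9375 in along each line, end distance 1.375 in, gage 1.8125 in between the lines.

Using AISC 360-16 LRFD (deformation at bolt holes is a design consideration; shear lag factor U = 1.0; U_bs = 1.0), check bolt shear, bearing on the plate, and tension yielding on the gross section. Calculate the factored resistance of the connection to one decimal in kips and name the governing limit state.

165.9 kips (gross-section yield governs)

Bolt shear: A_b = π(0.625)²/4 = 0.3068 in². φR_n = 0.75 × 68 × 0.3068 × 8 × 2 = 250.3 kips.
Bearing (0.5 in plate, F_u = 65 ksi): end bolts L_c = 1.375 − 0.6875/2 = 1.03125, R_n = min(1.2×1.03125×0.5×65, 2.4×0.625×0.5×65) = 40.219 kips/bolt; interior L_c = 1.9375 − 0.6875 = 1.25, R_n = 48.75 kips/bolt. φR_n = 0.75 × (2×40.219 + 6×48.75) = 279.7 kips.
Tension yield (gross): A_g = 7.375×0.5 = 3.6875 in². φR_n = 0.90 × 50 × 3.6875 = 165.9 kips.
Governing: min(250.3, 279.7, 165.9) = 165.9 kips → gross-section yield.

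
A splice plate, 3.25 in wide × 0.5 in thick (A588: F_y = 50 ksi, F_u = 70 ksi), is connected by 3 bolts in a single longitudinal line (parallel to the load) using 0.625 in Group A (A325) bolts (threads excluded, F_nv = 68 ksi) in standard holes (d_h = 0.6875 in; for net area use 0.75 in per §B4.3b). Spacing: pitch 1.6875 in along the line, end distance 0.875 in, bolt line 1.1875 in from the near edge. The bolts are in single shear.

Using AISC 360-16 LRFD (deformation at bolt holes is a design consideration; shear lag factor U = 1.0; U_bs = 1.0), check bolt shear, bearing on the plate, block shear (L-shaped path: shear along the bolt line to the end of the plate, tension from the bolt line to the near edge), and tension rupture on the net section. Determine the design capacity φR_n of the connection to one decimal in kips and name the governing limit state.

46.9 kips (bolt shear governs)

Bolt shear: A_b = π(0.625)²/4 = 0.3068 in². φR_n = 0.75 × 68 × 0.3068 × 3 × 1 = 46.9 kips.
Bearing (0.5 in plate, F_u = 70 ksi): end bolts L_c = 0.875 − 0.6875/2 = 0.53125, R_n = min(1.2×0.53125×0.5×70, 2.4×0.625×0.5×70) = 22.313 kips/bolt; interior L_c = 1.6875 − 0.6875 = 1, R_n = 42 kips/bolt. φR_n = 0.75 × (1×22.313 + 2×42) = 79.7 kips.
Block shear: shear path 1×[0.875+2×1.6875] = 1×4.25 in, A_gv = 2.125, A_nv = 1×(4.25 − 2.5×0.75)×0.5 = 1.1875 in²; tension to near edge: (1.1875 − 0.5×0.75)×0.5 = 0.40625 in². R_n = min(0.6×70×1.1875, 0.6×50×2.125) + 1.0×70×0.40625 = min(49.875, 63.75) + 28.438 = 78.313 kips. φR_n = 0.75 × 78.313 = 58.7 kips.
Tension rupture (net): A_n = (3.25 − 1×0.75)×0.5 = 1.25 in² (U = 1.0, A_e = A_n). φR_n = 0.75 × 70 × 1.25 = 65.6 kips.
Governing: min(46.9, 79.7, 58.7, 65.6) = 46.9 kips → bolt shear.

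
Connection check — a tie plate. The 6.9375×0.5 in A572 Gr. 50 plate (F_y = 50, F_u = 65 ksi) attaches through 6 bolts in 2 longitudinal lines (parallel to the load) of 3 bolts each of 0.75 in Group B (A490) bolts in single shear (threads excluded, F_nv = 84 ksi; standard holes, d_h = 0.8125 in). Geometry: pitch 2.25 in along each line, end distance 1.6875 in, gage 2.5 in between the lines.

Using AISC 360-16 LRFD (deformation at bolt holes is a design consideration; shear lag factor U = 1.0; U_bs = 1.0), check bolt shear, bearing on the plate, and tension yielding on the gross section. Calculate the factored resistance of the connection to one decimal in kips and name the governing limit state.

Bolt shear: A_b = π(0.75)²/4 = 0.44179 in². φR_n = 0.75 × 84 × 0.44179 × 6 × 1 = 167.0 kips.
Bearing (0.5 in plate, F_u = 65 ksi): end bolts L_c = 1.6875 − 0.8125/2 = 1.28125, R_n = min(1.2×1.28125×0.5×65, 2.4×0.75×0.5×65) = 49.969 kips/bolt; interior L_c = 2.25 − 0.8125 = 1.4375, R_n = 56.063 kips/bolt. φR_n = 0.75 × (2×49.969 + 4×56.063) = 243.1 kips.
Tension yield (gross): A_g = 6.9375×0.5 = 3.4688 in². φR_n = 0.90 × 50 × 3.4688 = 156.1 kips.
Governing: min(167.0, 243.1, 156.1) = 156.1 kips → gross-section yield.

156.1 kips (gross-section yield governs)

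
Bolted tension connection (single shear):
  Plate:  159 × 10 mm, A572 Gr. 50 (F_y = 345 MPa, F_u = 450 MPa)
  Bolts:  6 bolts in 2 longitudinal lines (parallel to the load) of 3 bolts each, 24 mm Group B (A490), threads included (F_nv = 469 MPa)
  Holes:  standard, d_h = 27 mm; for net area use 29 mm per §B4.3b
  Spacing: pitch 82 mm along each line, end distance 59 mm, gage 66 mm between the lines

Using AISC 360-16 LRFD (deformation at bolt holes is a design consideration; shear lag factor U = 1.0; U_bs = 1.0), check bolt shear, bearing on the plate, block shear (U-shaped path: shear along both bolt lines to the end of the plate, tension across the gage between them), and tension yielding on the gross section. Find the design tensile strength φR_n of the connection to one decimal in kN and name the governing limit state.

Bolt shear: A_b = π(24)²/4 = 452.39 mm². φR_n = 0.75 × 469 × 452.39 × 6 × 1 = 954.8 kN.
Bearing (10 mm plate, F_u = 450 MPa): end bolts L_c = 59 − 27/2 = 45.5, R_n = min(1.2×45.5×10×450, 2.4×24×10×450) = 245.7 kN/bolt; interior L_c = 82 − 27 = 55, R_n = 259.2 kN/bolt. φR_n = 0.75 × (2×245.7 + 4×259.2) = 1146.2 kN.
Block shear: shear path 2×[59+2×82] = 2×223 mm, A_gv = 4460, A_nv = 2×(223 − 2.5×29)×10 = 3010 mm²; tension across gage: (66 − 1×29)×10 = 370 mm². R_n = min(0.6×450×3010, 0.6×345×4460) + 1.0×450×370 = min(812.7, 923.22) + 166.5 = 979.2 kN. φR_n = 0.75 × 979.2 = 734.4 kN.
Tension yield (gross): A_g = 159×10 = 1590 mm². φR_n = 0.90 × 345 × 1590 = 493.7 kN.
Governing: min(954.8, 1146.2, 734.4, 493.7) = 493.7 kN → gross-section yield.

493.7 kN (gross-section yield governs)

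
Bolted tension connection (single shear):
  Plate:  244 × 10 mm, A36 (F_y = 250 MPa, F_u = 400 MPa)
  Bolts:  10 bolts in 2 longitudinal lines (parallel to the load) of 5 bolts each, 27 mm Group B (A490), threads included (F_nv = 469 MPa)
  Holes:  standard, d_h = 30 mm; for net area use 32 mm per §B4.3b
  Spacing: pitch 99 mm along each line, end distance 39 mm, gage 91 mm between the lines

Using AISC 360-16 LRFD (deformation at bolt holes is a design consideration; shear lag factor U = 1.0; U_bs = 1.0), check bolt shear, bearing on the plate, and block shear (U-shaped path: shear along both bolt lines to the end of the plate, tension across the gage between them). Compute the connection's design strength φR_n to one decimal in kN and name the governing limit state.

Bolt shear: A_b = π(27)²/4 = 572.56 mm². φR_n = 0.75 × 469 × 572.56 × 10 × 1 = 2014.0 kN.
Bearing (10 mm plate, F_u = 400 MPa): end bolts L_c = 39 − 30/2 = 24, R_n = min(1.2×24×10×400, 2.4×27×10×400) = 115.2 kN/bolt; interior L_c = 99 − 30 = 69, R_n = 259.2 kN/bolt. φR_n = 0.75 × (2×115.2 + 8×259.2) = 1728.0 kN.
Block shear: shear path 2×[39+4×99] = 2×435 mm, A_gv = 8700, A_nv = 2×(435 − 4.5×32)×10 = 5820 mm²; tension across gage: (91 − 1×32)×10 = 590 mm². R_n = min(0.6×400×5820, 0.6×250×8700) + 1.0×400×590 = min(1396.8, 1305) + 236 = 1541 kN. φR_n = 0.75 × 1541 = 1155.8 kN.
Governing: min(2014.0, 1728.0, 1155.8) = 1155.8 kN → block shear.

1155.8 kN (block shear governs)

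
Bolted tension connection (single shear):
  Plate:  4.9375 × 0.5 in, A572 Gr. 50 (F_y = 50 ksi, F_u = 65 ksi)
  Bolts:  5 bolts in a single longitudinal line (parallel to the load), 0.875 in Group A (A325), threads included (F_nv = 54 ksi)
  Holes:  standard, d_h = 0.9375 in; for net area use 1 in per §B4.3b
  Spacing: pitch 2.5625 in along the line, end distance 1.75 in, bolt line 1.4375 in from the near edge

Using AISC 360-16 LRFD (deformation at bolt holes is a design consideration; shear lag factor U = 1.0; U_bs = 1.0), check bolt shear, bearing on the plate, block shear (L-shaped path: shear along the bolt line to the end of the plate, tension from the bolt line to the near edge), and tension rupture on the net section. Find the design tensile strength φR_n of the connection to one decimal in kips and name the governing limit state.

96.0 kips (net-section rupture governs)

Bolt shear: A_b = π(0.875)²/4 = 0.60132 in². φR_n = 0.75 × 54 × 0.60132 × 5 × 1 = 121.8 kips.
Bearing (0.5 in plate, F_u = 65 ksi): end bolts L_c = 1.75 − 0.9375/2 = 1.28125, R_n = min(1.2×1.28125×0.5×65, 2.4×0.875×0.5×65) = 49.969 kips/bolt; interior L_c = 2.5625 − 0.9375 = 1.625, R_n = 63.375 kips/bolt. φR_n = 0.75 × (1×49.969 + 4×63.375) = 227.6 kips.
Block shear: shear path 1×[1.75+4×2.5625] = 1×12 in, A_gv = 6, A_nv = 1×(12 − 4.5×1)×0.5 = 3.75 in²; tension to near edge: (1.4375 − 0.5×1)×0.5 = 0.46875 in². R_n = min(0.6×65×3.75, 0.6×50×6) + 1.0×65×0.46875 = min(146.25, 180) + 30.469 = 176.72 kips. φR_n = 0.75 × 176.72 = 132.5 kips.
Tension rupture (net): A_n = (4.9375 − 1×1)×0.5 = 1.9688 in² (U = 1.0, A_e = A_n). φR_n = 0.75 × 65 × 1.9688 = 96.0 kips.
Governing: min(121.8, 227.6, 132.5, 96.0) = 96.0 kips → net-section rupture.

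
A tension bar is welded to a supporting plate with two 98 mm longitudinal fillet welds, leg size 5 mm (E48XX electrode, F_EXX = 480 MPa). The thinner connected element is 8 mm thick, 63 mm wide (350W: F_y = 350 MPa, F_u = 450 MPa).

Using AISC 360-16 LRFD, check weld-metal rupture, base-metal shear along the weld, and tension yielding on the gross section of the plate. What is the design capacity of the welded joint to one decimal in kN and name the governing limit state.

149.7 kN (weld metal governs)

Weld metal: throat = 0.707×5 = 3.535 mm, L = 2×98 = 196 mm. φR_n = 0.75 × 0.6 × 480 × 3.535 × 196 = 149.7 kN.
Base metal shear (8 mm plate): yield φR_n = 1.0×0.6×350×8×196 = 329.3 kN; rupture φR_n = 0.75×0.6×450×8×196 = 317.5 kN; take 317.5 kN (rupture).
Tension yield (gross): A_g = 63×8 = 504 mm². φR_n = 0.90 × 350 × 504 = 158.8 kN.
Governing: min(149.7, 317.5, 158.8) = 149.7 kN → weld metal.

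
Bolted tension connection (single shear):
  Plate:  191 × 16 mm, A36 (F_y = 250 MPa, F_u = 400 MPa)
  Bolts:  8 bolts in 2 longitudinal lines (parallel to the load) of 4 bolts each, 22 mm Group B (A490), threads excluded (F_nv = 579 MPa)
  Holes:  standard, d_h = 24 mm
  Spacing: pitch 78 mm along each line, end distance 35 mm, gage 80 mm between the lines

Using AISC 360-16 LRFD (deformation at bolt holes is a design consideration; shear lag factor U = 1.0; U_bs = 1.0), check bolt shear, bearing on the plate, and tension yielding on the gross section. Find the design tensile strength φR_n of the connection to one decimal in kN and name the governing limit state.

Bolt shear: A_b = π(22)²/4 = 380.13 mm². φR_n = 0.75 × 579 × 380.13 × 8 × 1 = 1320.6 kN.
Bearing (16 mm plate, F_u = 400 MPa): end bolts L_c = 35 − 24/2 = 23, R_n = min(1.2×23×16×400, 2.4×22×16×400) = 176.64 kN/bolt; interior L_c = 78 − 24 = 54, R_n = 337.92 kN/bolt. φR_n = 0.75 × (2×176.64 + 6×337.92) = 1785.6 kN.
Tension yield (gross): A_g = 191×16 = 3056 mm². φR_n = 0.90 × 250 × 3056 = 687.6 kN.
Governing: min(1320.6, 1785.6, 687.6) = 687.6 kN → gross-section yield.

687.6 kN (gross-section yield governs)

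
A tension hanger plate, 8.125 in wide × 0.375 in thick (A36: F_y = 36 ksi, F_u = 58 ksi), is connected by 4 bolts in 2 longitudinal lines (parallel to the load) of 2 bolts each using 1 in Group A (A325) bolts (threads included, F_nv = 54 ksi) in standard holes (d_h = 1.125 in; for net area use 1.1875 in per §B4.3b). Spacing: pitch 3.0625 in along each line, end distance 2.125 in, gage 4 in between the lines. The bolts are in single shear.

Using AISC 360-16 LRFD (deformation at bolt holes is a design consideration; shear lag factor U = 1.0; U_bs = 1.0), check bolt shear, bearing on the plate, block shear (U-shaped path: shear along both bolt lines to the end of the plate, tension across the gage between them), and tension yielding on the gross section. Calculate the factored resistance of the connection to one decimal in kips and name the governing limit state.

98.7 kips (gross-section yield governs)

Bolt shear: A_b = π(1)²/4 = 0.7854 in². φR_n = 0.75 × 54 × 0.7854 × 4 × 1 = 127.2 kips.
Bearing (0.375 in plate, F_u = 58 ksi): end bolts L_c = 2.125 − 1.125/2 = 1.5625, R_n = min(1.2×1.5625×0.375×58, 2.4×1×0.375×58) = 40.781 kips/bolt; interior L_c = 3.0625 − 1.125 = 1.9375, R_n = 50.569 kips/bolt. φR_n = 0.75 × (2×40.781 + 2×50.569) = 137.0 kips.
Block shear: shear path 2×[2.125+1×3.0625] = 2×5.1875 in, A_gv = 3.8906, A_nv = 2×(5.1875 − 1.5×1.1875)×0.375 = 2.5547 in²; tension across gage: (4 − 1×1.1875)×0.375 = 1.0547 in². R_n = min(0.6×58×2.5547, 0.6×36×3.8906) + 1.0×58×1.0547 = min(88.904, 84.037) + 61.173 = 145.21 kips. φR_n = 0.75 × 145.21 = 108.9 kips.
Tension yield (gross): A_g = 8.125×0.375 = 3.0469 in². φR_n = 0.90 × 36 × 3.0469 = 98.7 kips.
Governing: min(127.2, 137.0, 108.9, 98.7) = 98.7 kips → gross-section yield.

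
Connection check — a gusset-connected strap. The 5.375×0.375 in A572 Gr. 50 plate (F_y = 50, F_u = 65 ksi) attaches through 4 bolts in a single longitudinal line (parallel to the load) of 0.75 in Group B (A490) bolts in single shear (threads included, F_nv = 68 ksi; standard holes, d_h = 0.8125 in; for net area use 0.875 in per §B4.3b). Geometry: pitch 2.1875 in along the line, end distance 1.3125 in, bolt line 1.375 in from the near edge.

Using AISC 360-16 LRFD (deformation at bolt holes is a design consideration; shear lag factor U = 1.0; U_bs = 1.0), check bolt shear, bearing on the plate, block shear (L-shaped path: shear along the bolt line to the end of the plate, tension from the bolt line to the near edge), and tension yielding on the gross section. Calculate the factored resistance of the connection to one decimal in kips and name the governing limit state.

Bolt shear: A_b = π(0.75)²/4 = 0.44179 in². φR_n = 0.75 × 68 × 0.44179 × 4 × 1 = 90.1 kips.
Bearing (0.375 in plate, F_u = 65 ksi): end bolts L_c = 1.3125 − 0.8125/2 = 0.90625, R_n = min(1.2×0.90625×0.375×65, 2.4×0.75×0.375×65) = 26.508 kips/bolt; interior L_c = 2.1875 − 0.8125 = 1.375, R_n = 40.219 kips/bolt. φR_n = 0.75 × (1×26.508 + 3×40.219) = 110.4 kips.
Block shear: shear path 1×[1.3125+3×2.1875] = 1×7.875 in, A_gv = 2.9531, A_nv = 1×(7.875 − 3.5×0.875)×0.375 = 1.8047 in²; tension to near edge: (1.375 − 0.5×0.875)×0.375 = 0.35156 in². R_n = min(0.6×65×1.8047, 0.6×50×2.9531) + 1.0×65×0.35156 = min(70.383, 88.593) + 22.851 = 93.234 kips. φR_n = 0.75 × 93.234 = 69.9 kips.
Tension yield (gross): A_g = 5.375×0.375 = 2.0156 in². φR_n = 0.90 × 50 × 2.0156 = 90.7 kips.
Governing: min(90.1, 110.4, 69.9, 90.7) = 69.9 kips → block shear.

69.9 kips (block shear governs)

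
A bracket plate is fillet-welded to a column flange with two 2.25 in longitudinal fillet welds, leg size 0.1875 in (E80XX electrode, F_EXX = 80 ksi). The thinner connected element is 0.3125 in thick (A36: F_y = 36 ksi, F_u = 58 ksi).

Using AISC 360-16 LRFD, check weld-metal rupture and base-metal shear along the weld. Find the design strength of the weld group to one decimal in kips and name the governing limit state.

Weld metal: throat = 0.707×0.1875 = 0.13256 in, L = 2×2.25 = 4.5 in. φR_n = 0.75 × 0.6 × 80 × 0.13256 × 4.5 = 21.5 kips.
Base metal shear (0.3125 in plate): yield φR_n = 1.0×0.6×36×0.3125×4.5 = 30.4 kips; rupture φR_n = 0.75×0.6×58×0.3125×4.5 = 36.7 kips; take 30.4 kips (yield).
Governing: min(21.5, 30.4) = 21.5 kips → weld metal.

21.5 kips (weld metal governs)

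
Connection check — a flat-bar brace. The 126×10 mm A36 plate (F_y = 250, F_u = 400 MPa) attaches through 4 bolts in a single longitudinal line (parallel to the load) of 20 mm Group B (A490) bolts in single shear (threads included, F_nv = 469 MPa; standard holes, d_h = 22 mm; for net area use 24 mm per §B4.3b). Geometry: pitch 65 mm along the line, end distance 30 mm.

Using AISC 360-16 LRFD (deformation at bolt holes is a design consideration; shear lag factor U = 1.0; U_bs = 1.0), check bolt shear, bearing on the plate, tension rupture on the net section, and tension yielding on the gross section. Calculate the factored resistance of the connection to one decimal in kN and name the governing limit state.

283.5 kN (gross-section yield governs)

Bolt shear: A_b = π(20)²/4 = 314.16 mm². φR_n = 0.75 × 469 × 314.16 × 4 × 1 = 442.0 kN.
Bearing (10 mm plate, F_u = 400 MPa): end bolts L_c = 30 − 22/2 = 19, R_n = min(1.2×19×10×400, 2.4×20×10×400) = 91.2 kN/bolt; interior L_c = 65 − 22 = 43, R_n = 192 kN/bolt. φR_n = 0.75 × (1×91.2 + 3×192) = 500.4 kN.
Tension rupture (net): A_n = (126 − 1×24)×10 = 1020 mm² (U = 1.0, A_e = A_n). φR_n = 0.75 × 400 × 1020 = 306.0 kN.
Tension yield (gross): A_g = 126×10 = 1260 mm². φR_n = 0.90 × 250 × 1260 = 283.5 kN.
Governing: min(442.0, 500.4, 306.0, 283.5) = 283.5 kN → gross-section yield.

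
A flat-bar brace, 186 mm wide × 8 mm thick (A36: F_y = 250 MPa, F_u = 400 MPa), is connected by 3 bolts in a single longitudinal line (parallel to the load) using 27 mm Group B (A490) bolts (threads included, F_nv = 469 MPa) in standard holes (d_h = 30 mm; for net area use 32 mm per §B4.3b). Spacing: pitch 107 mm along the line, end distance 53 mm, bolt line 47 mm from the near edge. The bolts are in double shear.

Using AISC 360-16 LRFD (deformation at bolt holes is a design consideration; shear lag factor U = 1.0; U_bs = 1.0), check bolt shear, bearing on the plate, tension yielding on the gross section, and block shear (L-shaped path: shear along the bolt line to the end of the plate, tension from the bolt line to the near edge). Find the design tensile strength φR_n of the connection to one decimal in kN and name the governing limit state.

Bolt shear: A_b = π(27)²/4 = 572.56 mm². φR_n = 0.75 × 469 × 572.56 × 3 × 2 = 1208.4 kN.
Bearing (8 mm plate, F_u = 400 MPa): end bolts L_c = 53 − 30/2 = 38, R_n = min(1.2×38×8×400, 2.4×27×8×400) = 145.92 kN/bolt; interior L_c = 107 − 30 = 77, R_n = 207.36 kN/bolt. φR_n = 0.75 × (1×145.92 + 2×207.36) = 420.5 kN.
Tension yield (gross): A_g = 186×8 = 1488 mm². φR_n = 0.90 × 250 × 1488 = 334.8 kN.
Block shear: shear path 1×[53+2×107] = 1×267 mm, A_gv = 2136, A_nv = 1×(267 − 2.5×32)×8 = 1496 mm²; tension to near edge: (47 − 0.5×32)×8 = 248 mm². R_n = min(0.6×400×1496, 0.6×250×2136) + 1.0×400×248 = min(359.04, 320.4) + 99.2 = 419.6 kN. φR_n = 0.75 × 419.6 = 314.7 kN.
Governing: min(1208.4, 420.5, 334.8, 314.7) = 314.7 kN → block shear.

314.7 kN (block shear governs)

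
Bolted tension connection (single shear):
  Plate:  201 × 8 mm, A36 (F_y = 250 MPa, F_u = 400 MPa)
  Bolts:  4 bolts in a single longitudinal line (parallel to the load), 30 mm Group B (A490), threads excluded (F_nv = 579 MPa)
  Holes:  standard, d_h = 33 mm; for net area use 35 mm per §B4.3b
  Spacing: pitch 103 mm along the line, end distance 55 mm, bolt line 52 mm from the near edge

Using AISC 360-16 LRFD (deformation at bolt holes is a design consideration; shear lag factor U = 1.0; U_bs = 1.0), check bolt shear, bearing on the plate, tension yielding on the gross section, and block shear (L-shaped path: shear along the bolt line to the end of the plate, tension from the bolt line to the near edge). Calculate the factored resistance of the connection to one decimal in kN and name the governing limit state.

361.8 kN (gross-section yield governs)

Bolt shear: A_b = π(30)²/4 = 706.86 mm². φR_n = 0.75 × 579 × 706.86 × 4 × 1 = 1227.8 kN.
Bearing (8 mm plate, F_u = 400 MPa): end bolts L_c = 55 − 33/2 = 38.5, R_n = min(1.2×38.5×8×400, 2.4×30×8×400) = 147.84 kN/bolt; interior L_c = 103 − 33 = 70, R_n = 230.4 kN/bolt. φR_n = 0.75 × (1×147.84 + 3×230.4) = 629.3 kN.
Tension yield (gross): A_g = 201×8 = 1608 mm². φR_n = 0.90 × 250 × 1608 = 361.8 kN.
Block shear: shear path 1×[55+3×103] = 1×364 mm, A_gv = 2912, A_nv = 1×(364 − 3.5×35)×8 = 1932 mm²; tension to near edge: (52 − 0.5×35)×8 = 276 mm². R_n = min(0.6×400×1932, 0.6×250×2912) + 1.0×400×276 = min(463.68, 436.8) + 110.4 = 547.2 kN. φR_n = 0.75 × 547.2 = 410.4 kN.
Governing: min(1227.8, 629.3, 361.8, 410.4) = 361.8 kN → gross-section yield.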